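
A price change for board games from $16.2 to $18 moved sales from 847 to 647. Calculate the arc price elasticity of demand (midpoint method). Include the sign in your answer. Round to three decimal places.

ΔQ = 647 − 847 = -200; ΔP = 18 − 16.2 = 1.8.
Midpoints: P̄ = 17.10, Q̄ = 747.0.
ε = (ΔQ/ΔP)(P̄/Q̄) = (-200/1.8)(17.10/747.0).

-2.544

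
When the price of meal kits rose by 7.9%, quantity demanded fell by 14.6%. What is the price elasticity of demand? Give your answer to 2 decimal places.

-1.85

ε = %ΔQ / %ΔP = (-14.6)/(7.9) = -1.848.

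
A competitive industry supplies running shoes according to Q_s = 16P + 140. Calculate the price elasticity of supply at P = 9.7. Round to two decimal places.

0.53

At P = 9.7, Q_s = 295.20.
dQ_s/dP = 16.
ε_s = (dQ_s/dP)(P/Q_s) = (16)(9.7/295.20).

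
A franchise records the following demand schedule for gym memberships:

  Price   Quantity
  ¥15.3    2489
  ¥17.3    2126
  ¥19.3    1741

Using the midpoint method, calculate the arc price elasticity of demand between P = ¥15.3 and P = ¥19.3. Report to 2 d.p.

-1.53

At P = 15.3, Q = 2489; at P = 19.3, Q = 1741.
ΔQ = -748, ΔP = 4.0. Midpoints: P̄ = 17.30, Q̄ = 2115.0.
ε = (ΔQ/ΔP)(P̄/Q̄) = (-748/4.0)(17.30/2115.0).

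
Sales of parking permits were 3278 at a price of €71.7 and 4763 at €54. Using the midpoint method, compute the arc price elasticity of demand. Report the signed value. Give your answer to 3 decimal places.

ΔQ = 4763 − 3278 = 1485; ΔP = 54 − 71.7 = -17.7.
Midpoints: P̄ = 62.85, Q̄ = 4020.5.
ε = (ΔQ/ΔP)(P̄/Q̄) = (1485/-17.7)(62.85/4020.5).

-1.312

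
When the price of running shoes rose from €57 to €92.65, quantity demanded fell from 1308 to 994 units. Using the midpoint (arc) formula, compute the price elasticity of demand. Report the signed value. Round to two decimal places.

ΔQ = 994 − 1308 = -314; ΔP = 92.65 − 57 = 35.65.
Midpoints: P̄ = 74.83, Q̄ = 1151.0.
ε = (ΔQ/ΔP)(P̄/Q̄) = (-314/35.65)(74.83/1151.0).

-0.57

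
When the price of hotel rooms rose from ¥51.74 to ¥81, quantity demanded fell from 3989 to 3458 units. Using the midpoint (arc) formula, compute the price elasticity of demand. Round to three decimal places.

-0.323

ΔQ = 3458 − 3989 = -531; ΔP = 81 − 51.74 = 29.26.
Midpoints: P̄ = 66.37, Q̄ = 3723.5.
ε = (ΔQ/ΔP)(P̄/Q̄) = (-531/29.26)(66.37/3723.5).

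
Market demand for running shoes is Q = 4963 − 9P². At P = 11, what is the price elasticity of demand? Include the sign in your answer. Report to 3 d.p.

At P = 11, Q = 3874.
dQ/dP = −18P = -198.
ε = (dQ/dP)(P/Q) = (-198)(11/3874).

-0.562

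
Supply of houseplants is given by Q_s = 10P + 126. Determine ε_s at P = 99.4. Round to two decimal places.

At P = 99.4, Q_s = 1120.
dQ_s/dP = 10.
ε_s = (dQ_s/dP)(P/Q_s) = (10)(99.4/1120).

0.89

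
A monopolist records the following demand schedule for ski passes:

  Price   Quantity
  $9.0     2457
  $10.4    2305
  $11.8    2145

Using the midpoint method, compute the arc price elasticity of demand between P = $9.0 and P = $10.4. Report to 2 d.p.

-0.44

At P = 9.0, Q = 2457; at P = 10.4, Q = 2305.
ΔQ = -152, ΔP = 1.4. Midpoints: P̄ = 9.70, Q̄ = 2381.0.
ε = (ΔQ/ΔP)(P̄/Q̄) = (-152/1.4)(9.70/2381.0).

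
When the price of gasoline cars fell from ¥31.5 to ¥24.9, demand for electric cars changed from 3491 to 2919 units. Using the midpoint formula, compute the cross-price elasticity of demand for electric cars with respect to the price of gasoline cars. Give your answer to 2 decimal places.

ΔQ_x = 2919 − 3491 = -572; ΔP_y = 24.9 − 31.5 = -6.6.
Midpoints: P̄_y = 28.20, Q̄_x = 3205.0.
ε_xy = (ΔQ_x/ΔP_y)(P̄_y/Q̄_x) = (-572/-6.6)(28.20/3205.0).

0.76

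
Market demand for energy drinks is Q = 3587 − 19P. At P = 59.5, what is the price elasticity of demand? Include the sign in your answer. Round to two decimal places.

At P = 59.5, Q = 2456.500.
dQ/dP = −19.
ε = (dQ/dP)(P/Q) = (-19)(59.5/2456.500).

-0.46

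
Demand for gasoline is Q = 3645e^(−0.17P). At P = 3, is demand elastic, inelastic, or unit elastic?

inelastic

Q = 2188.806, dQ/dP = -372.097.
ε = (dQ/dP)(P/Q) ≈ -0.510.
|ε| = 0.51 < 1.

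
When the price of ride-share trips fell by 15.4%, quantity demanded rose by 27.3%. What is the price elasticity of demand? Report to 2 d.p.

-1.77

ε = %ΔQ / %ΔP = (27.3)/(-15.4) = -1.773.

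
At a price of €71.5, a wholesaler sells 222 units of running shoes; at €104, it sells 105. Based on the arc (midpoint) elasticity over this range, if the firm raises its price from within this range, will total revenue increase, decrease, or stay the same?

decrease

Arc ε = (-117/32.5)(87.75/163.5) ≈ -1.932.
|ε| = 1.93 > 1, so demand is elastic. A price rise therefore reduces total revenue.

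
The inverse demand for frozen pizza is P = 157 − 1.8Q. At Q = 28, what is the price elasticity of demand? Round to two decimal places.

At Q = 28, P = 157 − 1.8(28) = 106.60.
dP/dQ = −1.8, so dQ/dP = 1/(−1.8) = -0.556.
ε = (dQ/dP)(P/Q) = (-0.556)(106.60/28).

-2.12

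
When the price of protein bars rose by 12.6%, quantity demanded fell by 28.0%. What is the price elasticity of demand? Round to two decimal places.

ε = %ΔQ / %ΔP = (-28.0)/(12.6) = -2.222.

-2.22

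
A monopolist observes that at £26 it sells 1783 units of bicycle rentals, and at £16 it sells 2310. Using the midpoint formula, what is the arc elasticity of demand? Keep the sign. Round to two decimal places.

ΔQ = 2310 − 1783 = 527; ΔP = 16 − 26 = -10.
Midpoints: P̄ = 21.00, Q̄ = 2046.5.
ε = (ΔQ/ΔP)(P̄/Q̄) = (527/-10)(21.00/2046.5).

-0.54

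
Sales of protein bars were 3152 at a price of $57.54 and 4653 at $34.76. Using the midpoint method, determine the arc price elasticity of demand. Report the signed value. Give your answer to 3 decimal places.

ΔQ = 4653 − 3152 = 1501; ΔP = 34.76 − 57.54 = -22.78.
Midpoints: P̄ = 46.15, Q̄ = 3902.5.
ε = (ΔQ/ΔP)(P̄/Q̄) = (1501/-22.78)(46.15/3902.5).

-0.779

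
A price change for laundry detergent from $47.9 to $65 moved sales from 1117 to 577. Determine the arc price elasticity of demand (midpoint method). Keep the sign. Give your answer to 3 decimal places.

-2.105

ΔQ = 577 − 1117 = -540; ΔP = 65 − 47.9 = 17.1.
Midpoints: P̄ = 56.45, Q̄ = 847.0.
ε = (ΔQ/ΔP)(P̄/Q̄) = (-540/17.1)(56.45/847.0).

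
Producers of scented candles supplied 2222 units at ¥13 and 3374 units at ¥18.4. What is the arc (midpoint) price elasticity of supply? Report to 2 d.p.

ΔQ = 3374 − 2222 = 1152; ΔP = 18.4 − 13 = 5.4.
Midpoints: P̄ = 15.70, Q̄ = 2798.0.
ε_s = (ΔQ/ΔP)(P̄/Q̄) = (1152/5.4)(15.70/2798.0).

1.20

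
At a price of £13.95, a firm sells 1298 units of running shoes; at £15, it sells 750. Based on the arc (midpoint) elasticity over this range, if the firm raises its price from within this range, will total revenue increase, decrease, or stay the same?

decrease

Arc ε = (-548/1.05)(14.47/1024.0) ≈ -7.378.
|ε| = 7.38 > 1, so demand is elastic. A price rise therefore reduces total revenue.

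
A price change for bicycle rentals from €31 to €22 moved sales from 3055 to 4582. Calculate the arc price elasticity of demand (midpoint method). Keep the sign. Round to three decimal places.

ΔQ = 4582 − 3055 = 1527; ΔP = 22 − 31 = -9.
Midpoints: P̄ = 26.50, Q̄ = 3818.5.
ε = (ΔQ/ΔP)(P̄/Q̄) = (1527/-9)(26.50/3818.5).

-1.177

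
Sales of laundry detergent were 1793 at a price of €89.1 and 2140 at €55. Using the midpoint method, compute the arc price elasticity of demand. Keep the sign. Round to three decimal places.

ΔQ = 2140 − 1793 = 347; ΔP = 55 − 89.1 = -34.1.
Midpoints: P̄ = 72.05, Q̄ = 1966.5.
ε = (ΔQ/ΔP)(P̄/Q̄) = (347/-34.1)(72.05/1966.5).

-0.373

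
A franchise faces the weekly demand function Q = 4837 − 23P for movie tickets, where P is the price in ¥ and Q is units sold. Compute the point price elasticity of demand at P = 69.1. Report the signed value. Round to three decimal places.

At P = 69.1, Q = 3247.700.
dQ/dP = −23.
ε = (dQ/dP)(P/Q) = (-23)(69.1/3247.700).
|ε| < 1, so demand is inelastic at this price.

-0.489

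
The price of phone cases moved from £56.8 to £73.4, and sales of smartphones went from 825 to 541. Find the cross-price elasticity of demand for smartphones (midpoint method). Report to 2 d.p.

-1.63

ΔQ_x = 541 − 825 = -284; ΔP_y = 73.4 − 56.8 = 16.6.
Midpoints: P̄_y = 65.10, Q̄_x = 683.0.
ε_xy = (ΔQ_x/ΔP_y)(P̄_y/Q̄_x) = (-284/16.6)(65.10/683.0).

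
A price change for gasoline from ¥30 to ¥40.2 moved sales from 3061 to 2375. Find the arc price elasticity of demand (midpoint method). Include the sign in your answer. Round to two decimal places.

ΔQ = 2375 − 3061 = -686; ΔP = 40.2 − 30 = 10.2.
Midpoints: P̄ = 35.10, Q̄ = 2718.0.
ε = (ΔQ/ΔP)(P̄/Q̄) = (-686/10.2)(35.10/2718.0).

-0.87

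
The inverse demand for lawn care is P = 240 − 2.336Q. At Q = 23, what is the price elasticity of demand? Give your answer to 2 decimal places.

-3.47

At Q = 23, P = 240 − 2.336(23) = 186.27.
dP/dQ = −2.336, so dQ/dP = 1/(−2.336) = -0.428.
ε = (dQ/dP)(P/Q) = (-0.428)(186.27/23).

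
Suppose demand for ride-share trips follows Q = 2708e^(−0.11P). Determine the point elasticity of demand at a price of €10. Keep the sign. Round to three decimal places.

At P = 10, Q = 901.415.
dQ/dP = −0.11·2708e^(−0.11P) = −0.11Q = -99.156.
ε = (dQ/dP)(P/Q) = (-99.156)(10/901.415).
|ε| > 1, so demand is elastic at this price.

-1.100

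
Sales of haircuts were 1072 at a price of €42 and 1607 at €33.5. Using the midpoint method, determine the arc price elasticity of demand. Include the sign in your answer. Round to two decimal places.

-1.77

ΔQ = 1607 − 1072 = 535; ΔP = 33.5 − 42 = -8.5.
Midpoints: P̄ = 37.75, Q̄ = 1339.5.
ε = (ΔQ/ΔP)(P̄/Q̄) = (535/-8.5)(37.75/1339.5).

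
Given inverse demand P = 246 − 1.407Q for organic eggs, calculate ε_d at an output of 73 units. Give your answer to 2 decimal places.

-1.40

At Q = 73, P = 246 − 1.407(73) = 143.29.
dP/dQ = −1.407, so dQ/dP = 1/(−1.407) = -0.711.
ε = (dQ/dP)(P/Q) = (-0.711)(143.29/73).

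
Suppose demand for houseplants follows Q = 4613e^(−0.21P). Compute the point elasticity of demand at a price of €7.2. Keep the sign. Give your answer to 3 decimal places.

At P = 7.2, Q = 1017.022.
dQ/dP = −0.21·4613e^(−0.21P) = −0.21Q = -213.575.
ε = (dQ/dP)(P/Q) = (-213.575)(7.2/1017.022).

-1.512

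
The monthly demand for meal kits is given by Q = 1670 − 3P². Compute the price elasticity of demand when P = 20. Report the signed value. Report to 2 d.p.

At P = 20, Q = 470.
dQ/dP = −6P = -120.
ε = (dQ/dP)(P/Q) = (-120)(20/470).

-5.11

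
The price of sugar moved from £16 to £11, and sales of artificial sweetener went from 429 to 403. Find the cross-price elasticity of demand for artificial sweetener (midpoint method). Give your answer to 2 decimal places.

ΔQ_x = 403 − 429 = -26; ΔP_y = 11 − 16 = -5.
Midpoints: P̄_y = 13.50, Q̄_x = 416.0.
ε_xy = (ΔQ_x/ΔP_y)(P̄_y/Q̄_x) = (-26/-5)(13.50/416.0).
ε_xy > 0, so the goods are substitutes.

0.17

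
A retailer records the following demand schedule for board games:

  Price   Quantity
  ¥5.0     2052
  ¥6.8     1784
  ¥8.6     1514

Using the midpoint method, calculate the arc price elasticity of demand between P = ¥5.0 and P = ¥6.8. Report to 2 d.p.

At P = 5.0, Q = 2052; at P = 6.8, Q = 1784.
ΔQ = -268, ΔP = 1.8. Midpoints: P̄ = 5.90, Q̄ = 1918.0.
ε = (ΔQ/ΔP)(P̄/Q̄) = (-268/1.8)(5.90/1918.0).

-0.46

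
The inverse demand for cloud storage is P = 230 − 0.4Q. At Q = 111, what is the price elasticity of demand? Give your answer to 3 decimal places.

At Q = 111, P = 230 − 0.4(111) = 185.60.
dP/dQ = −0.4, so dQ/dP = 1/(−0.4) = -2.500.
ε = (dQ/dP)(P/Q) = (-2.500)(185.60/111).

-4.180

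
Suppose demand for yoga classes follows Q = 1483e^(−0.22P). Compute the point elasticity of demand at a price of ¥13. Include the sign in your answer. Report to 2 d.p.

-2.86

At P = 13, Q = 84.930.
dQ/dP = −0.22·1483e^(−0.22P) = −0.22Q = -18.685.
ε = (dQ/dP)(P/Q) = (-18.685)(13/84.930).
|ε| > 1, so demand is elastic at this price.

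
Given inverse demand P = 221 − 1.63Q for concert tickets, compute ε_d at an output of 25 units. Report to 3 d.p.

-4.423

At Q = 25, P = 221 − 1.63(25) = 180.25.
dP/dQ = −1.63, so dQ/dP = 1/(−1.63) = -0.613.
ε = (dQ/dP)(P/Q) = (-0.613)(180.25/25).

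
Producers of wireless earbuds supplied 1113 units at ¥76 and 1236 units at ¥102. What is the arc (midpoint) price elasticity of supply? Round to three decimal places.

ΔQ = 1236 − 1113 = 123; ΔP = 102 − 76 = 26.
Midpoints: P̄ = 89.00, Q̄ = 1174.5.
ε_s = (ΔQ/ΔP)(P̄/Q̄) = (123/26)(89.00/1174.5).

0.358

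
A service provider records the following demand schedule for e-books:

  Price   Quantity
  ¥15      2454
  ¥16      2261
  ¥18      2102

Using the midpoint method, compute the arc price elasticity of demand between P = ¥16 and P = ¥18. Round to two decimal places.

-0.62

At P = 16, Q = 2261; at P = 18, Q = 2102.
ΔQ = -159, ΔP = 2. Midpoints: P̄ = 17.00, Q̄ = 2181.5.
ε = (ΔQ/ΔP)(P̄/Q̄) = (-159/2)(17.00/2181.5).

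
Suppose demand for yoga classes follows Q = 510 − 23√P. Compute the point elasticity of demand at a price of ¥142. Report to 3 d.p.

-0.581

At P = 142, Q = 235.923.
dQ/dP = −23/(2√P) = -0.965.
ε = (dQ/dP)(P/Q) = (-0.965)(142/235.923).
|ε| < 1, so demand is inelastic at this price.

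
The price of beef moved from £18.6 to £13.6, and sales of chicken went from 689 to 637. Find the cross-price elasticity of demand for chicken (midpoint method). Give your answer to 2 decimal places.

ΔQ_x = 637 − 689 = -52; ΔP_y = 13.6 − 18.6 = -5.0.
Midpoints: P̄_y = 16.10, Q̄_x = 663.0.
ε_xy = (ΔQ_x/ΔP_y)(P̄_y/Q̄_x) = (-52/-5.0)(16.10/663.0).

0.25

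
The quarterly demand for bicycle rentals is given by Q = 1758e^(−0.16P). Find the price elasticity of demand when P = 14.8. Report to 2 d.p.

-2.37

At P = 14.8, Q = 164.668.
dQ/dP = −0.16·1758e^(−0.16P) = −0.16Q = -26.347.
ε = (dQ/dP)(P/Q) = (-26.347)(14.8/164.668).
|ε| > 1, so demand is elastic at this price.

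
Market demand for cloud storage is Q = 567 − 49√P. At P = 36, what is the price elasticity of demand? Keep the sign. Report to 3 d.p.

-0.538

At P = 36, Q = 273.
dQ/dP = −49/(2√P) = -4.083.
ε = (dQ/dP)(P/Q) = (-4.083)(36/273).
|ε| < 1, so demand is inelastic at this price.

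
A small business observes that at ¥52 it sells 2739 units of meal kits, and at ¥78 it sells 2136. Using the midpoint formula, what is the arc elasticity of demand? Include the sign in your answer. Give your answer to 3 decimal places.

-0.618

ΔQ = 2136 − 2739 = -603; ΔP = 78 − 52 = 26.
Midpoints: P̄ = 65.00, Q̄ = 2437.5.
ε = (ΔQ/ΔP)(P̄/Q̄) = (-603/26)(65.00/2437.5).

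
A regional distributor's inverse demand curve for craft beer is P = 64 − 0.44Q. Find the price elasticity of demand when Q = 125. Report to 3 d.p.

-0.164

At Q = 125, P = 64 − 0.44(125) = 9.00.
dP/dQ = −0.44, so dQ/dP = 1/(−0.44) = -2.273.
ε = (dQ/dP)(P/Q) = (-2.273)(9.00/125).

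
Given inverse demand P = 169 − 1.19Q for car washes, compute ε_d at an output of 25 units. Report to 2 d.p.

-4.68

At Q = 25, P = 169 − 1.19(25) = 139.25.
dP/dQ = −1.19, so dQ/dP = 1/(−1.19) = -0.840.
ε = (dQ/dP)(P/Q) = (-0.840)(139.25/25).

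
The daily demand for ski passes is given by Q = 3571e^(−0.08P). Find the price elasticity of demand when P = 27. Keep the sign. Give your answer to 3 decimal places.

At P = 27, Q = 411.826.
dQ/dP = −0.08·3571e^(−0.08P) = −0.08Q = -32.946.
ε = (dQ/dP)(P/Q) = (-32.946)(27/411.826).

-2.160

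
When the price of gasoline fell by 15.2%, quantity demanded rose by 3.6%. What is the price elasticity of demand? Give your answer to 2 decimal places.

ε = %ΔQ / %ΔP = (3.6)/(-15.2) = -0.237.

-0.24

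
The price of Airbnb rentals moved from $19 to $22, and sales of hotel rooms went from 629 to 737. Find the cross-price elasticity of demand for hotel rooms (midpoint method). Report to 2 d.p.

ΔQ_x = 737 − 629 = 108; ΔP_y = 22 − 19 = 3.
Midpoints: P̄_y = 20.50, Q̄_x = 683.0.
ε_xy = (ΔQ_x/ΔP_y)(P̄_y/Q̄_x) = (108/3)(20.50/683.0).
ε_xy > 0, so the goods are substitutes.

1.08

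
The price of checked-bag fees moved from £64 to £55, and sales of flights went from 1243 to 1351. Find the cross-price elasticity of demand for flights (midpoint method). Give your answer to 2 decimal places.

ΔQ_x = 1351 − 1243 = 108; ΔP_y = 55 − 64 = -9.
Midpoints: P̄_y = 59.50, Q̄_x = 1297.0.
ε_xy = (ΔQ_x/ΔP_y)(P̄_y/Q̄_x) = (108/-9)(59.50/1297.0).

-0.55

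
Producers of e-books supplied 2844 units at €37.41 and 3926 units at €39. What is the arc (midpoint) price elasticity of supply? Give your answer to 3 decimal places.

ΔQ = 3926 − 2844 = 1082; ΔP = 39 − 37.41 = 1.59.
Midpoints: P̄ = 38.20, Q̄ = 3385.0.
ε_s = (ΔQ/ΔP)(P̄/Q̄) = (1082/1.59)(38.20/3385.0).

7.681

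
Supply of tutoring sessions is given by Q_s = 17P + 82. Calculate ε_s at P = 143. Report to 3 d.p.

0.967

At P = 143, Q_s = 2513.
dQ_s/dP = 17.
ε_s = (dQ_s/dP)(P/Q_s) = (17)(143/2513).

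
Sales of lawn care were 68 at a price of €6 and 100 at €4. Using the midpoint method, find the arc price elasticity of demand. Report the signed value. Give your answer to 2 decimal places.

ΔQ = 100 − 68 = 32; ΔP = 4 − 6 = -2.
Midpoints: P̄ = 5.00, Q̄ = 84.0.
ε = (ΔQ/ΔP)(P̄/Q̄) = (32/-2)(5.00/84.0).

-0.95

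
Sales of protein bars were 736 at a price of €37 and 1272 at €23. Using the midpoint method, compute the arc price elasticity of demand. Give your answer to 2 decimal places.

ΔQ = 1272 − 736 = 536; ΔP = 23 − 37 = -14.
Midpoints: P̄ = 30.00, Q̄ = 1004.0.
ε = (ΔQ/ΔP)(P̄/Q̄) = (536/-14)(30.00/1004.0).

-1.14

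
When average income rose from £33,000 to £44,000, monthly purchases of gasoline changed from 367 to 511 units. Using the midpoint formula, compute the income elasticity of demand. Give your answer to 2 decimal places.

1.15

ΔQ = 144, ΔI = 11000. Midpoints: Ī = 38,500, Q̄ = 439.0.
ε_I = (ΔQ/ΔI)(Ī/Q̄) = (144/11000)(38500/439.0).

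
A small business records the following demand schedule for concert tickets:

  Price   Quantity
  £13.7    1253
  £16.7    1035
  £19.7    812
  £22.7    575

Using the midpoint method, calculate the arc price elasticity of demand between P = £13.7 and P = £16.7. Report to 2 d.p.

-0.97

At P = 13.7, Q = 1253; at P = 16.7, Q = 1035.
ΔQ = -218, ΔP = 3.0. Midpoints: P̄ = 15.20, Q̄ = 1144.0.
ε = (ΔQ/ΔP)(P̄/Q̄) = (-218/3.0)(15.20/1144.0).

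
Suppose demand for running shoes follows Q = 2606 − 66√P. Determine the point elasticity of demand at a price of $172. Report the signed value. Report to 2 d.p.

-0.25

At P = 172, Q = 1740.418.
dQ/dP = −66/(2√P) = -2.516.
ε = (dQ/dP)(P/Q) = (-2.516)(172/1740.418).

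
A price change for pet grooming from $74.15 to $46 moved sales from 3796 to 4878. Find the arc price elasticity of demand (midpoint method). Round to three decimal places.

-0.532

ΔQ = 4878 − 3796 = 1082; ΔP = 46 − 74.15 = -28.15.
Midpoints: P̄ = 60.08, Q̄ = 4337.0.
ε = (ΔQ/ΔP)(P̄/Q̄) = (1082/-28.15)(60.08/4337.0).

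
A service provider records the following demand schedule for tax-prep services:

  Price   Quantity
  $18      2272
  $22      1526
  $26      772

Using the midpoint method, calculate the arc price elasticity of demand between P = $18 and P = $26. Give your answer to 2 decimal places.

-2.71

At P = 18, Q = 2272; at P = 26, Q = 772.
ΔQ = -1500, ΔP = 8. Midpoints: P̄ = 22.00, Q̄ = 1522.0.
ε = (ΔQ/ΔP)(P̄/Q̄) = (-1500/8)(22.00/1522.0).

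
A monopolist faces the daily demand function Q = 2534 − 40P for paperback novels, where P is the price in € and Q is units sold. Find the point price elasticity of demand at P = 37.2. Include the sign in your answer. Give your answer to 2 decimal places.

-1.42

At P = 37.2, Q = 1046.
dQ/dP = −40.
ε = (dQ/dP)(P/Q) = (-40)(37.2/1046).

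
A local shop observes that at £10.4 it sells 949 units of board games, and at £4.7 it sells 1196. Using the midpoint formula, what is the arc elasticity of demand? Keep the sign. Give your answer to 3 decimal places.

ΔQ = 1196 − 949 = 247; ΔP = 4.7 − 10.4 = -5.7.
Midpoints: P̄ = 7.55, Q̄ = 1072.5.
ε = (ΔQ/ΔP)(P̄/Q̄) = (247/-5.7)(7.55/1072.5).

-0.305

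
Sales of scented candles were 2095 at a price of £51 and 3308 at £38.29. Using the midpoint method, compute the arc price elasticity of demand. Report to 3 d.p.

-1.577

ΔQ = 3308 − 2095 = 1213; ΔP = 38.29 − 51 = -12.71.
Midpoints: P̄ = 44.64, Q̄ = 2701.5.
ε = (ΔQ/ΔP)(P̄/Q̄) = (1213/-12.71)(44.64/2701.5).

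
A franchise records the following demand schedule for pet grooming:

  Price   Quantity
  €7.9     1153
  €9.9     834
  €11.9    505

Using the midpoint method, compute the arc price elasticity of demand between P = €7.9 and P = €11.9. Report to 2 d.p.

-1.93

At P = 7.9, Q = 1153; at P = 11.9, Q = 505.
ΔQ = -648, ΔP = 4.0. Midpoints: P̄ = 9.90, Q̄ = 829.0.
ε = (ΔQ/ΔP)(P̄/Q̄) = (-648/4.0)(9.90/829.0).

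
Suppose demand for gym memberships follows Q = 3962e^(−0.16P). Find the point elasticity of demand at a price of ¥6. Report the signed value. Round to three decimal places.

At P = 6, Q = 1517.022.
dQ/dP = −0.16·3962e^(−0.16P) = −0.16Q = -242.723.
ε = (dQ/dP)(P/Q) = (-242.723)(6/1517.022).

-0.960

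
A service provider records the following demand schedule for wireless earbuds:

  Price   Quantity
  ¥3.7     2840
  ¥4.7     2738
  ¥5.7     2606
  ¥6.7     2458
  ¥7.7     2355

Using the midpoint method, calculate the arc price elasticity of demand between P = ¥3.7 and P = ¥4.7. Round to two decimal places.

-0.15

At P = 3.7, Q = 2840; at P = 4.7, Q = 2738.
ΔQ = -102, ΔP = 1.0. Midpoints: P̄ = 4.20, Q̄ = 2789.0.
ε = (ΔQ/ΔP)(P̄/Q̄) = (-102/1.0)(4.20/2789.0).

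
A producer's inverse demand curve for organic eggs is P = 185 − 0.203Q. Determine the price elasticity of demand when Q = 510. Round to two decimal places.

At Q = 510, P = 185 − 0.203(510) = 81.47.
dP/dQ = −0.203, so dQ/dP = 1/(−0.203) = -4.926.
ε = (dQ/dP)(P/Q) = (-4.926)(81.47/510).

-0.79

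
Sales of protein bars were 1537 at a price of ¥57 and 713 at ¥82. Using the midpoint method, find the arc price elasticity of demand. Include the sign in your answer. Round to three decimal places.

-2.036

ΔQ = 713 − 1537 = -824; ΔP = 82 − 57 = 25.
Midpoints: P̄ = 69.50, Q̄ = 1125.0.
ε = (ΔQ/ΔP)(P̄/Q̄) = (-824/25)(69.50/1125.0).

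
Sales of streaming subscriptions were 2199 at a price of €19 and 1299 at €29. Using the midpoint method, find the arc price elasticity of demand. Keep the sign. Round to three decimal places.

-1.235

ΔQ = 1299 − 2199 = -900; ΔP = 29 − 19 = 10.
Midpoints: P̄ = 24.00, Q̄ = 1749.0.
ε = (ΔQ/ΔP)(P̄/Q̄) = (-900/10)(24.00/1749.0).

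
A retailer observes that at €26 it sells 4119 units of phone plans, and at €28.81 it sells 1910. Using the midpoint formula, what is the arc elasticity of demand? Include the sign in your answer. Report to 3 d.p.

ΔQ = 1910 − 4119 = -2209; ΔP = 28.81 − 26 = 2.81.
Midpoints: P̄ = 27.41, Q̄ = 3014.5.
ε = (ΔQ/ΔP)(P̄/Q̄) = (-2209/2.81)(27.41/3014.5).

-7.147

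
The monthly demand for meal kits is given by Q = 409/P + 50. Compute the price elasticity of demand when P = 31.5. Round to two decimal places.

At P = 31.5, Q = 62.984.
dQ/dP = −409/P² = -0.412.
ε = (dQ/dP)(P/Q) = (-0.412)(31.5/62.984).

-0.21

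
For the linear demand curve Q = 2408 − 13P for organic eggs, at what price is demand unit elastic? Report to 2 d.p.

For linear demand Q = a − bP, ε = −bP/(a − bP). |ε| = 1 when bP = a − bP, i.e. P = a/(2b).
P = 2408/(2·13) = 2408/26 = 92.6154.

92.62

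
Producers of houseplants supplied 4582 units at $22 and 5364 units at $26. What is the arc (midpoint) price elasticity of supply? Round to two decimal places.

ΔQ = 5364 − 4582 = 782; ΔP = 26 − 22 = 4.
Midpoints: P̄ = 24.00, Q̄ = 4973.0.
ε_s = (ΔQ/ΔP)(P̄/Q̄) = (782/4)(24.00/4973.0).

0.94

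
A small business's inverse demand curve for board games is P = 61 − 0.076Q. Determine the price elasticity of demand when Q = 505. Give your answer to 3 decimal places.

At Q = 505, P = 61 − 0.076(505) = 22.62.
dP/dQ = −0.076, so dQ/dP = 1/(−0.076) = -13.158.
ε = (dQ/dP)(P/Q) = (-13.158)(22.62/505).

-0.589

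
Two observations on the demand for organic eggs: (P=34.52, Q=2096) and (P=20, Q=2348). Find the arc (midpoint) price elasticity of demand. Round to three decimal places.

ΔQ = 2348 − 2096 = 252; ΔP = 20 − 34.52 = -14.52.
Midpoints: P̄ = 27.26, Q̄ = 2222.0.
ε = (ΔQ/ΔP)(P̄/Q̄) = (252/-14.52)(27.26/2222.0).

-0.213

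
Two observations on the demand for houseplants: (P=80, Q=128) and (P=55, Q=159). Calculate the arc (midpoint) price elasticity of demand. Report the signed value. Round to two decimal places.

-0.58

ΔQ = 159 − 128 = 31; ΔP = 55 − 80 = -25.
Midpoints: P̄ = 67.50, Q̄ = 143.5.
ε = (ΔQ/ΔP)(P̄/Q̄) = (31/-25)(67.50/143.5).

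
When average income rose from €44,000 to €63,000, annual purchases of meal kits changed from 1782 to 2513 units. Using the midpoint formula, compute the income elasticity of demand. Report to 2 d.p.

0.96

ΔQ = 731, ΔI = 19000. Midpoints: Ī = 53,500, Q̄ = 2147.5.
ε_I = (ΔQ/ΔI)(Ī/Q̄) = (731/19000)(53500/2147.5).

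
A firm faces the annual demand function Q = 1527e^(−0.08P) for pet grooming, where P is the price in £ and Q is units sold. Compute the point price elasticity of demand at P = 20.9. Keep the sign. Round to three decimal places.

At P = 20.9, Q = 286.879.
dQ/dP = −0.08·1527e^(−0.08P) = −0.08Q = -22.950.
ε = (dQ/dP)(P/Q) = (-22.950)(20.9/286.879).
|ε| > 1, so demand is elastic at this price.

-1.672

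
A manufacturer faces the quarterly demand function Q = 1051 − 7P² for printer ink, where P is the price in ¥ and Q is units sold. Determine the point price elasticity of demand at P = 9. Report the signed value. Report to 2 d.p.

At P = 9, Q = 484.
dQ/dP = −14P = -126.
ε = (dQ/dP)(P/Q) = (-126)(9/484).

-2.34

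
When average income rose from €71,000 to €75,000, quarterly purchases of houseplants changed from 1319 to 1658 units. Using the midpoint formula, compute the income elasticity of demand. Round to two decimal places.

ΔQ = 339, ΔI = 4000. Midpoints: Ī = 73,000, Q̄ = 1488.5.
ε_I = (ΔQ/ΔI)(Ī/Q̄) = (339/4000)(73000/1488.5).

4.16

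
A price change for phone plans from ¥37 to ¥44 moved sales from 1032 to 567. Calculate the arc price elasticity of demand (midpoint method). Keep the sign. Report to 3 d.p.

-3.365

ΔQ = 567 − 1032 = -465; ΔP = 44 − 37 = 7.
Midpoints: P̄ = 40.50, Q̄ = 799.5.
ε = (ΔQ/ΔP)(P̄/Q̄) = (-465/7)(40.50/799.5).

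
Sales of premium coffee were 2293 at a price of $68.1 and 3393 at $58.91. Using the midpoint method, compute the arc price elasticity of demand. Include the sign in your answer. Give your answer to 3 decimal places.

-2.674

ΔQ = 3393 − 2293 = 1100; ΔP = 58.91 − 68.1 = -9.19.
Midpoints: P̄ = 63.50, Q̄ = 2843.0.
ε = (ΔQ/ΔP)(P̄/Q̄) = (1100/-9.19)(63.50/2843.0).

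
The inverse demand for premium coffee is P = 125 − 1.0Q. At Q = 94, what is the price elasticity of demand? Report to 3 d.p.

-0.330

At Q = 94, P = 125 − 1.0(94) = 31.00.
dP/dQ = −1.0, so dQ/dP = 1/(−1.0) = -1.000.
ε = (dQ/dP)(P/Q) = (-1.000)(31.00/94).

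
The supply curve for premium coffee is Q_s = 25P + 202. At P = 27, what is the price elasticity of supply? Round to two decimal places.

At P = 27, Q_s = 877.
dQ_s/dP = 25.
ε_s = (dQ_s/dP)(P/Q_s) = (25)(27/877).

0.77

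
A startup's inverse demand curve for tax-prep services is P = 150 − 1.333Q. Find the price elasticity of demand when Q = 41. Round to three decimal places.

At Q = 41, P = 150 − 1.333(41) = 95.35.
dP/dQ = −1.333, so dQ/dP = 1/(−1.333) = -0.750.
ε = (dQ/dP)(P/Q) = (-0.750)(95.35/41).

-1.745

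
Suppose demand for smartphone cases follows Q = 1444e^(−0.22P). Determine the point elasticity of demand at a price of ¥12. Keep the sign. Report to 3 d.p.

At P = 12, Q = 103.046.
dQ/dP = −0.22·1444e^(−0.22P) = −0.22Q = -22.670.
ε = (dQ/dP)(P/Q) = (-22.670)(12/103.046).
|ε| > 1, so demand is elastic at this price.

-2.640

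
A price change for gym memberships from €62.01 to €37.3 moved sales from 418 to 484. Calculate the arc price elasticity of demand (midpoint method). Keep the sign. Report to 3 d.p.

-0.294

ΔQ = 484 − 418 = 66; ΔP = 37.3 − 62.01 = -24.71.
Midpoints: P̄ = 49.66, Q̄ = 451.0.
ε = (ΔQ/ΔP)(P̄/Q̄) = (66/-24.71)(49.66/451.0).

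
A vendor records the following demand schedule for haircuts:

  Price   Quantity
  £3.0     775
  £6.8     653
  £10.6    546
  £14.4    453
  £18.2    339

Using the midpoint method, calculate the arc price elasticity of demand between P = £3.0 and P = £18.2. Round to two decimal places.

At P = 3.0, Q = 775; at P = 18.2, Q = 339.
ΔQ = -436, ΔP = 15.2. Midpoints: P̄ = 10.60, Q̄ = 557.0.
ε = (ΔQ/ΔP)(P̄/Q̄) = (-436/15.2)(10.60/557.0).

-0.55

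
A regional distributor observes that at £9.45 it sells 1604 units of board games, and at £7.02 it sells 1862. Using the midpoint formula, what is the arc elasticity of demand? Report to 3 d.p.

ΔQ = 1862 − 1604 = 258; ΔP = 7.02 − 9.45 = -2.43.
Midpoints: P̄ = 8.23, Q̄ = 1733.0.
ε = (ΔQ/ΔP)(P̄/Q̄) = (258/-2.43)(8.23/1733.0).

-0.505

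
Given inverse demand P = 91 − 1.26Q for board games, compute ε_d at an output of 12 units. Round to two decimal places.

At Q = 12, P = 91 − 1.26(12) = 75.88.
dP/dQ = −1.26, so dQ/dP = 1/(−1.26) = -0.794.
ε = (dQ/dP)(P/Q) = (-0.794)(75.88/12).

-5.02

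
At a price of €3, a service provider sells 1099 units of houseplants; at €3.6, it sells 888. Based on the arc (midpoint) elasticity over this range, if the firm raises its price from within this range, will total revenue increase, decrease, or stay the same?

Arc ε = (-211/0.6)(3.30/993.5) ≈ -1.168.
|ε| = 1.17 > 1, so demand is elastic. A price rise therefore reduces total revenue.

decrease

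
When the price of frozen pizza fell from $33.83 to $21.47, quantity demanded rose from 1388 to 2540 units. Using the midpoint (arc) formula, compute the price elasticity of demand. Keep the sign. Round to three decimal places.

-1.312

ΔQ = 2540 − 1388 = 1152; ΔP = 21.47 − 33.83 = -12.36.
Midpoints: P̄ = 27.65, Q̄ = 1964.0.
ε = (ΔQ/ΔP)(P̄/Q̄) = (1152/-12.36)(27.65/1964.0).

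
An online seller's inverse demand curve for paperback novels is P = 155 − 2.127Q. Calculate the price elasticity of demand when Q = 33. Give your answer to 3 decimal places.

-1.208

At Q = 33, P = 155 − 2.127(33) = 84.81.
dP/dQ = −2.127, so dQ/dP = 1/(−2.127) = -0.470.
ε = (dQ/dP)(P/Q) = (-0.470)(84.81/33).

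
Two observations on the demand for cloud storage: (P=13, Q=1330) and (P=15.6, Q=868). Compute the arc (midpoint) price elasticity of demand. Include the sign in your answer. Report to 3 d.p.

ΔQ = 868 − 1330 = -462; ΔP = 15.6 − 13 = 2.6.
Midpoints: P̄ = 14.30, Q̄ = 1099.0.
ε = (ΔQ/ΔP)(P̄/Q̄) = (-462/2.6)(14.30/1099.0).

-2.312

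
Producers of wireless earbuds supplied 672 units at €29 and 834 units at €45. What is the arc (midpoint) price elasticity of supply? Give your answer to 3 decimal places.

ΔQ = 834 − 672 = 162; ΔP = 45 − 29 = 16.
Midpoints: P̄ = 37.00, Q̄ = 753.0.
ε_s = (ΔQ/ΔP)(P̄/Q̄) = (162/16)(37.00/753.0).

0.498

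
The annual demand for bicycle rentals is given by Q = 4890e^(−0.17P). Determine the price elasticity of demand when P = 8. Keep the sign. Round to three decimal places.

At P = 8, Q = 1255.071.
dQ/dP = −0.17·4890e^(−0.17P) = −0.17Q = -213.362.
ε = (dQ/dP)(P/Q) = (-213.362)(8/1255.071).

-1.360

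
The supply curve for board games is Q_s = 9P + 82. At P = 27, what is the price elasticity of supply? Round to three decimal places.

0.748

At P = 27, Q_s = 325.
dQ_s/dP = 9.
ε_s = (dQ_s/dP)(P/Q_s) = (9)(27/325).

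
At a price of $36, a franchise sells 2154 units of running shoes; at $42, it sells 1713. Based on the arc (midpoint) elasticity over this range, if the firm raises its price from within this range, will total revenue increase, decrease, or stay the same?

Arc ε = (-441/6)(39.00/1933.5) ≈ -1.483.
|ε| = 1.48 > 1, so demand is elastic. A price rise therefore reduces total revenue.

decrease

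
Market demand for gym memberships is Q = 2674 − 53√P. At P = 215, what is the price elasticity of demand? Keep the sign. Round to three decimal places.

-0.205

At P = 215, Q = 1896.867.
dQ/dP = −53/(2√P) = -1.807.
ε = (dQ/dP)(P/Q) = (-1.807)(215/1896.867).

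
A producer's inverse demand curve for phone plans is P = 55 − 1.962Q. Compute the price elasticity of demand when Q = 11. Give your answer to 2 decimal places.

At Q = 11, P = 55 − 1.962(11) = 33.42.
dP/dQ = −1.962, so dQ/dP = 1/(−1.962) = -0.510.
ε = (dQ/dP)(P/Q) = (-0.510)(33.42/11).

-1.55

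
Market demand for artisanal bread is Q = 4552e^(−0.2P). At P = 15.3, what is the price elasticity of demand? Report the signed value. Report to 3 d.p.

-3.060

At P = 15.3, Q = 213.433.
dQ/dP = −0.2·4552e^(−0.2P) = −0.2Q = -42.687.
ε = (dQ/dP)(P/Q) = (-42.687)(15.3/213.433).
|ε| > 1, so demand is elastic at this price.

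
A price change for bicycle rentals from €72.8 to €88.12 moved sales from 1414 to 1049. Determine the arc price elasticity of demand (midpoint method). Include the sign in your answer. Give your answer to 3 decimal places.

ΔQ = 1049 − 1414 = -365; ΔP = 88.12 − 72.8 = 15.32.
Midpoints: P̄ = 80.46, Q̄ = 1231.5.
ε = (ΔQ/ΔP)(P̄/Q̄) = (-365/15.32)(80.46/1231.5).

-1.557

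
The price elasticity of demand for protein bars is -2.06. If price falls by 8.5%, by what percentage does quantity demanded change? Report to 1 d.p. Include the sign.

%ΔQ ≈ ε × %ΔP = (-2.06)(-8.5%) = 17.51%.

17.5%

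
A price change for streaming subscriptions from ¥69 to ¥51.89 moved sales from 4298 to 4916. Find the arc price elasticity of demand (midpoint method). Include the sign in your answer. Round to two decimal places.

ΔQ = 4916 − 4298 = 618; ΔP = 51.89 − 69 = -17.11.
Midpoints: P̄ = 60.45, Q̄ = 4607.0.
ε = (ΔQ/ΔP)(P̄/Q̄) = (618/-17.11)(60.45/4607.0).

-0.47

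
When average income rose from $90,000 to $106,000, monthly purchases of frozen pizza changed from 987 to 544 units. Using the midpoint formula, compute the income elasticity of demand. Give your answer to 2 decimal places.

ΔQ = -443, ΔI = 16000. Midpoints: Ī = 98,000, Q̄ = 765.5.
ε_I = (ΔQ/ΔI)(Ī/Q̄) = (-443/16000)(98000/765.5).
ε_I < 0, so the good is inferior.

-3.54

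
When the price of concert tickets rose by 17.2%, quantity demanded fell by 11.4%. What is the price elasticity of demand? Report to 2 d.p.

-0.66

ε = %ΔQ / %ΔP = (-11.4)/(17.2) = -0.663.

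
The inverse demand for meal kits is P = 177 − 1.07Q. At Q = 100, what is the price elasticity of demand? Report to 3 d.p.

-0.654

At Q = 100, P = 177 − 1.07(100) = 70.00.
dP/dQ = −1.07, so dQ/dP = 1/(−1.07) = -0.935.
ε = (dQ/dP)(P/Q) = (-0.935)(70.00/100).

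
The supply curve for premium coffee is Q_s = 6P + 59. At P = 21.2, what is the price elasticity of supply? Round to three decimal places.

At P = 21.2, Q_s = 186.20.
dQ_s/dP = 6.
ε_s = (dQ_s/dP)(P/Q_s) = (6)(21.2/186.20).

0.683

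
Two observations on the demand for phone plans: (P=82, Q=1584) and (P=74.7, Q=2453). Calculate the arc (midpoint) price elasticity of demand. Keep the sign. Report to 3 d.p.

ΔQ = 2453 − 1584 = 869; ΔP = 74.7 − 82 = -7.3.
Midpoints: P̄ = 78.35, Q̄ = 2018.5.
ε = (ΔQ/ΔP)(P̄/Q̄) = (869/-7.3)(78.35/2018.5).

-4.621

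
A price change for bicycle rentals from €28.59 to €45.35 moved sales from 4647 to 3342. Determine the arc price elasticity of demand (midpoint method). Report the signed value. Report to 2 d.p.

ΔQ = 3342 − 4647 = -1305; ΔP = 45.35 − 28.59 = 16.76.
Midpoints: P̄ = 36.97, Q̄ = 3994.5.
ε = (ΔQ/ΔP)(P̄/Q̄) = (-1305/16.76)(36.97/3994.5).

-0.72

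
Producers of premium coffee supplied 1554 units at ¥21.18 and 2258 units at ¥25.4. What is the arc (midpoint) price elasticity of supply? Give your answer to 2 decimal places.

2.04

ΔQ = 2258 − 1554 = 704; ΔP = 25.4 − 21.18 = 4.22.
Midpoints: P̄ = 23.29, Q̄ = 1906.0.
ε_s = (ΔQ/ΔP)(P̄/Q̄) = (704/4.22)(23.29/1906.0).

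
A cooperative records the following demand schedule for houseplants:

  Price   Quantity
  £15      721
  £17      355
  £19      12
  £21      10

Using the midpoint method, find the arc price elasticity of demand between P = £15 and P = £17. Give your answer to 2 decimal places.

-5.44

At P = 15, Q = 721; at P = 17, Q = 355.
ΔQ = -366, ΔP = 2. Midpoints: P̄ = 16.00, Q̄ = 538.0.
ε = (ΔQ/ΔP)(P̄/Q̄) = (-366/2)(16.00/538.0).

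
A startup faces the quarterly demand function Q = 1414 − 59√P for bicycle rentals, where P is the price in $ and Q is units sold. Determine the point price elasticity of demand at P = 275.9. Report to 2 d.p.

At P = 275.9, Q = 433.996.
dQ/dP = −59/(2√P) = -1.776.
ε = (dQ/dP)(P/Q) = (-1.776)(275.9/433.996).

-1.13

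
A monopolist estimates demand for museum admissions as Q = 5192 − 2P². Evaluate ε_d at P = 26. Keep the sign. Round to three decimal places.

At P = 26, Q = 3840.
dQ/dP = −4P = -104.
ε = (dQ/dP)(P/Q) = (-104)(26/3840).
|ε| < 1, so demand is inelastic at this price.

-0.704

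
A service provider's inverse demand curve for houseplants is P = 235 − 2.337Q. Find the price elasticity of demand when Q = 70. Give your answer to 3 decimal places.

At Q = 70, P = 235 − 2.337(70) = 71.41.
dP/dQ = −2.337, so dQ/dP = 1/(−2.337) = -0.428.
ε = (dQ/dP)(P/Q) = (-0.428)(71.41/70).

-0.437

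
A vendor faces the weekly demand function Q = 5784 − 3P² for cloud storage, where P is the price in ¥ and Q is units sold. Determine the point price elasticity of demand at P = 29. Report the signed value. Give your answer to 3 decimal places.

At P = 29, Q = 3261.
dQ/dP = −6P = -174.
ε = (dQ/dP)(P/Q) = (-174)(29/3261).
|ε| > 1, so demand is elastic at this price.

-1.547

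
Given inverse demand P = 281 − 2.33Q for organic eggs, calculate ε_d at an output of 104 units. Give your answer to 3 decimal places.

At Q = 104, P = 281 − 2.33(104) = 38.68.
dP/dQ = −2.33, so dQ/dP = 1/(−2.33) = -0.429.
ε = (dQ/dP)(P/Q) = (-0.429)(38.68/104).

-0.160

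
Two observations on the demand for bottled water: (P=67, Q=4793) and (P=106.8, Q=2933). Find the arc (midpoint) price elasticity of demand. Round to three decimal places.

-1.051

ΔQ = 2933 − 4793 = -1860; ΔP = 106.8 − 67 = 39.8.
Midpoints: P̄ = 86.90, Q̄ = 3863.0.
ε = (ΔQ/ΔP)(P̄/Q̄) = (-1860/39.8)(86.90/3863.0).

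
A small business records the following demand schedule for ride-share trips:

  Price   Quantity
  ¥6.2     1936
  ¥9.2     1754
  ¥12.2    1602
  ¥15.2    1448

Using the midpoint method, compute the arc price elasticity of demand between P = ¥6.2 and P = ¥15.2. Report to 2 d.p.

At P = 6.2, Q = 1936; at P = 15.2, Q = 1448.
ΔQ = -488, ΔP = 9.0. Midpoints: P̄ = 10.70, Q̄ = 1692.0.
ε = (ΔQ/ΔP)(P̄/Q̄) = (-488/9.0)(10.70/1692.0).

-0.34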